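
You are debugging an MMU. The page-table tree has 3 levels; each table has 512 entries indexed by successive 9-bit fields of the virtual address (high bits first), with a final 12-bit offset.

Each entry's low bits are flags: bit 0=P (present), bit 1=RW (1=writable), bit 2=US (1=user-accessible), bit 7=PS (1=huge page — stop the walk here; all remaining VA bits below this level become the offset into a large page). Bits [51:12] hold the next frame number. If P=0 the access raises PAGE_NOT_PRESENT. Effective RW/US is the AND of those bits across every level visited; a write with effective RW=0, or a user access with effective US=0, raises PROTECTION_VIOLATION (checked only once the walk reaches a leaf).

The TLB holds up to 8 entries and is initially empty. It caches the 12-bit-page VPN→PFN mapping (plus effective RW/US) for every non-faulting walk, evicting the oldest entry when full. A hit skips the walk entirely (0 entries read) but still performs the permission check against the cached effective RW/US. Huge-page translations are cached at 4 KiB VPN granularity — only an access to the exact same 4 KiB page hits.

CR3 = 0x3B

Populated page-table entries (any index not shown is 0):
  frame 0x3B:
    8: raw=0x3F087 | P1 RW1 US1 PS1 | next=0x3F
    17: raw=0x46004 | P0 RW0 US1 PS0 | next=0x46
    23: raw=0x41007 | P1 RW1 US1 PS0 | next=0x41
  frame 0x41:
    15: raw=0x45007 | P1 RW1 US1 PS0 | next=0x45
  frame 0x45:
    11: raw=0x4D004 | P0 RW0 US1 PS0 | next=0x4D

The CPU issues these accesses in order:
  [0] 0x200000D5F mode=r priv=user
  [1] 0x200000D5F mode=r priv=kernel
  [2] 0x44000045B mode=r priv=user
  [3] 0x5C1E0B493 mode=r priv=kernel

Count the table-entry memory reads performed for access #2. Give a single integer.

Walk each access:
#0 VA=0x200000D5F (r,user):
  L0 @0x3B[8] → 0x3F087  P=1,RW=1,US=1,PS=1
  → PA=0x3FD5F (huge @L0)  (1 entries read)
#1 VA=0x200000D5F (r,kernel):
  TLB hit vpn=0x200000 → PA=0x3FD5F
#2 VA=0x44000045B (r,user):
  L0 @0x3B[17] → 0x46004  P=0,RW=0,US=1,PS=0
  ✗ PAGE_NOT_PRESENT  [1 reads]
#3 VA=0x5C1E0B493 (r,kernel):
  L0 @0x3B[23] → 0x41007  P=1,RW=1,US=1,PS=0
  L1 @0x41[15] → 0x45007  P=1,RW=1,US=1,PS=0
  L2 @0x45[11] → 0x4D004  P=0,RW=0,US=1,PS=0
  ✗ PAGE_NOT_PRESENT  [3 reads]

Entries read for #2: 1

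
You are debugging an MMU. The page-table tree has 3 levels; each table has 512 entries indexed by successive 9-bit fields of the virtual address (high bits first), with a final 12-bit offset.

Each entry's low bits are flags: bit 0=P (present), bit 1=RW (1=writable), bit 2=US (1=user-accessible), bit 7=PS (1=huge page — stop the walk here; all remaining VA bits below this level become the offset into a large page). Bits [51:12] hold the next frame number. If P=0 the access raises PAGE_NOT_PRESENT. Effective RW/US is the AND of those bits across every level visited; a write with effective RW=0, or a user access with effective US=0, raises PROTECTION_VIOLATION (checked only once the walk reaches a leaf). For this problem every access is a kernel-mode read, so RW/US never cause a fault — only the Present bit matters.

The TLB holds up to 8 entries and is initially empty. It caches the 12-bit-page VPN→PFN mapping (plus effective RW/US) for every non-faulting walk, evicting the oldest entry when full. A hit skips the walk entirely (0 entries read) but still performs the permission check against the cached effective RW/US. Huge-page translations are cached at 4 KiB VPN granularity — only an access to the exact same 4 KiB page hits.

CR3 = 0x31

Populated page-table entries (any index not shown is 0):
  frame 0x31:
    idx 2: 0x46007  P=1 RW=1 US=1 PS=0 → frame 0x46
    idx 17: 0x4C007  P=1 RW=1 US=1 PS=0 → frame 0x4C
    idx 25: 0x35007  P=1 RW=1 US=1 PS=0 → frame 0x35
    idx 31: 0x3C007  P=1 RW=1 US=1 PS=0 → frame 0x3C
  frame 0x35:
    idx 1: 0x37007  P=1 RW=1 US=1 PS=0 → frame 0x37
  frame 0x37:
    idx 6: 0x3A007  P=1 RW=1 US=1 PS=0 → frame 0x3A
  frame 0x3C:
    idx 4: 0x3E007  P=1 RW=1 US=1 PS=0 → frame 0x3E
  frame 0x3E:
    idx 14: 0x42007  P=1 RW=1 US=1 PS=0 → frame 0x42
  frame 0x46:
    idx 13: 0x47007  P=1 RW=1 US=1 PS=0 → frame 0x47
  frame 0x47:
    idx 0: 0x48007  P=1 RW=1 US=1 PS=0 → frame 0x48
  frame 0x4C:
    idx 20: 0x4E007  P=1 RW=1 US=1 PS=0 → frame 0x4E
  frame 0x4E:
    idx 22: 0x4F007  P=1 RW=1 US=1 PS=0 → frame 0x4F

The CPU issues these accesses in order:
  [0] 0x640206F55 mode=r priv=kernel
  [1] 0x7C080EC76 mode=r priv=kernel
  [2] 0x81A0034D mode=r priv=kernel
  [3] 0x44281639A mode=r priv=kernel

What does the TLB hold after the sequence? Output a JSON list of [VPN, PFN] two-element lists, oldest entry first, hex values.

Walk each access:
#0 VA=0x640206F55 (r,kernel):
  L0: frame=0x31 idx=25 entry=0x35007 [P=1 RW=1 US=1 PS=0]
  L1: frame=0x35 idx=1 entry=0x37007 [P=1 RW=1 US=1 PS=0]
  L2: frame=0x37 idx=6 entry=0x3A007 [P=1 RW=1 US=1 PS=0]
  → PA=0x3AF55  (3 entries read)
#1 VA=0x7C080EC76 (r,kernel):
  L0: frame=0x31 idx=31 entry=0x3C007 [P=1 RW=1 US=1 PS=0]
  L1: frame=0x3C idx=4 entry=0x3E007 [P=1 RW=1 US=1 PS=0]
  L2: frame=0x3E idx=14 entry=0x42007 [P=1 RW=1 US=1 PS=0]
  → PA=0x42C76  (3 entries read)
#2 VA=0x81A0034D (r,kernel):
  L0: frame=0x31 idx=2 entry=0x46007 [P=1 RW=1 US=1 PS=0]
  L1: frame=0x46 idx=13 entry=0x47007 [P=1 RW=1 US=1 PS=0]
  L2: frame=0x47 idx=0 entry=0x48007 [P=1 RW=1 US=1 PS=0]
  → PA=0x4834D  (3 entries read)
#3 VA=0x44281639A (r,kernel):
  L0: frame=0x31 idx=17 entry=0x4C007 [P=1 RW=1 US=1 PS=0]
  L1: frame=0x4C idx=20 entry=0x4E007 [P=1 RW=1 US=1 PS=0]
  L2: frame=0x4E idx=22 entry=0x4F007 [P=1 RW=1 US=1 PS=0]
  → PA=0x4F39A  (3 entries read)

TLB: [["0x640206", "0x3A"], ["0x7C080E", "0x42"], ["0x81A00", "0x48"], ["0x442816", "0x4F"]]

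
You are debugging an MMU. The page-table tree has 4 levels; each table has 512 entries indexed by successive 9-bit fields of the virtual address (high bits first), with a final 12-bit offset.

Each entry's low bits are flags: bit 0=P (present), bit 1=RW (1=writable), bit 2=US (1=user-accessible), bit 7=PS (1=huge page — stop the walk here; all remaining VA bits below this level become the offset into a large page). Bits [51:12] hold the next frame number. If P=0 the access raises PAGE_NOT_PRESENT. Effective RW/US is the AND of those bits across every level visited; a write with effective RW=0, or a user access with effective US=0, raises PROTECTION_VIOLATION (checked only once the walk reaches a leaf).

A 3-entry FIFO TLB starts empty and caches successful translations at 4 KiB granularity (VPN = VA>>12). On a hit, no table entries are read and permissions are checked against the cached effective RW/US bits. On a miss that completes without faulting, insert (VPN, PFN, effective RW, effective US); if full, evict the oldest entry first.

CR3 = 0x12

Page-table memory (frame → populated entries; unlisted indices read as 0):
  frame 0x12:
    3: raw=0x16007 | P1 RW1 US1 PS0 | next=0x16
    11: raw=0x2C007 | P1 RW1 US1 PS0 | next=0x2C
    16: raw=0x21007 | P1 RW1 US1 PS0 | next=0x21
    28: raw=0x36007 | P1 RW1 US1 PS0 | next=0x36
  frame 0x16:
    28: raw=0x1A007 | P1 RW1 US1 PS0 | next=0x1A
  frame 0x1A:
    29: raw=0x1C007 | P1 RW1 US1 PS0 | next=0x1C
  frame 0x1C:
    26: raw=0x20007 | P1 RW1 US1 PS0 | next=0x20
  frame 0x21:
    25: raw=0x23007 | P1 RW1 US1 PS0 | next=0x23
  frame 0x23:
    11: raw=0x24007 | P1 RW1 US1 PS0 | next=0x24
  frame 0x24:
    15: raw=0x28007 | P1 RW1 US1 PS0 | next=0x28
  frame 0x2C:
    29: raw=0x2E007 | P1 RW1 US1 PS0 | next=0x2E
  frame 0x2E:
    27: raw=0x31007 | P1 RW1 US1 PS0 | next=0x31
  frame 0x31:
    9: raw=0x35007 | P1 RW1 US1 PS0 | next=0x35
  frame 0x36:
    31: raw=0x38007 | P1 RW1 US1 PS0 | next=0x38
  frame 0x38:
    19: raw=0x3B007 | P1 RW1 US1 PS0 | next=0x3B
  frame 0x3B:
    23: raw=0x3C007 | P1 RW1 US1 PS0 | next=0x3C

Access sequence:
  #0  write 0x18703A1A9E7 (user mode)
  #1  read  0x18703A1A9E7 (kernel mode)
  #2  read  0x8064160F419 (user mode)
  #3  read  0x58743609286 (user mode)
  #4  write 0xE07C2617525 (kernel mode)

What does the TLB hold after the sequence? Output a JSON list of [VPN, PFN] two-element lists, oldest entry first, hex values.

Trace:
#0 VA=0x18703A1A9E7 (w,user):
  [0] read 0x12 idx=3: raw=0x16007 flags P=1 W=1 U=1 S=0
  [1] read 0x16 idx=28: raw=0x1A007 flags P=1 W=1 U=1 S=0
  [2] read 0x1A idx=29: raw=0x1C007 flags P=1 W=1 U=1 S=0
  [3] read 0x1C idx=26: raw=0x20007 flags P=1 W=1 U=1 S=0
  ✓ 0x209E7  — 4 lookups
#1 VA=0x18703A1A9E7 (r,kernel):
  TLB hit vpn=0x18703A1A → PA=0x209E7
#2 VA=0x8064160F419 (r,user):
  [0] read 0x12 idx=16: raw=0x21007 flags P=1 W=1 U=1 S=0
  [1] read 0x21 idx=25: raw=0x23007 flags P=1 W=1 U=1 S=0
  [2] read 0x23 idx=11: raw=0x24007 flags P=1 W=1 U=1 S=0
  [3] read 0x24 idx=15: raw=0x28007 flags P=1 W=1 U=1 S=0
  ✓ 0x28419  — 4 lookups
#3 VA=0x58743609286 (r,user):
  [0] read 0x12 idx=11: raw=0x2C007 flags P=1 W=1 U=1 S=0
  [1] read 0x2C idx=29: raw=0x2E007 flags P=1 W=1 U=1 S=0
  [2] read 0x2E idx=27: raw=0x31007 flags P=1 W=1 U=1 S=0
  [3] read 0x31 idx=9: raw=0x35007 flags P=1 W=1 U=1 S=0
  ✓ 0x35286  — 4 lookups
#4 VA=0xE07C2617525 (w,kernel):
  [0] read 0x12 idx=28: raw=0x36007 flags P=1 W=1 U=1 S=0
  [1] read 0x36 idx=31: raw=0x38007 flags P=1 W=1 U=1 S=0
  [2] read 0x38 idx=19: raw=0x3B007 flags P=1 W=1 U=1 S=0
  [3] read 0x3B idx=23: raw=0x3C007 flags P=1 W=1 U=1 S=0
  ✓ 0x3C525  — 4 lookups

TLB: [["0x8064160F", "0x28"], ["0x58743609", "0x35"], ["0xE07C2617", "0x3C"]]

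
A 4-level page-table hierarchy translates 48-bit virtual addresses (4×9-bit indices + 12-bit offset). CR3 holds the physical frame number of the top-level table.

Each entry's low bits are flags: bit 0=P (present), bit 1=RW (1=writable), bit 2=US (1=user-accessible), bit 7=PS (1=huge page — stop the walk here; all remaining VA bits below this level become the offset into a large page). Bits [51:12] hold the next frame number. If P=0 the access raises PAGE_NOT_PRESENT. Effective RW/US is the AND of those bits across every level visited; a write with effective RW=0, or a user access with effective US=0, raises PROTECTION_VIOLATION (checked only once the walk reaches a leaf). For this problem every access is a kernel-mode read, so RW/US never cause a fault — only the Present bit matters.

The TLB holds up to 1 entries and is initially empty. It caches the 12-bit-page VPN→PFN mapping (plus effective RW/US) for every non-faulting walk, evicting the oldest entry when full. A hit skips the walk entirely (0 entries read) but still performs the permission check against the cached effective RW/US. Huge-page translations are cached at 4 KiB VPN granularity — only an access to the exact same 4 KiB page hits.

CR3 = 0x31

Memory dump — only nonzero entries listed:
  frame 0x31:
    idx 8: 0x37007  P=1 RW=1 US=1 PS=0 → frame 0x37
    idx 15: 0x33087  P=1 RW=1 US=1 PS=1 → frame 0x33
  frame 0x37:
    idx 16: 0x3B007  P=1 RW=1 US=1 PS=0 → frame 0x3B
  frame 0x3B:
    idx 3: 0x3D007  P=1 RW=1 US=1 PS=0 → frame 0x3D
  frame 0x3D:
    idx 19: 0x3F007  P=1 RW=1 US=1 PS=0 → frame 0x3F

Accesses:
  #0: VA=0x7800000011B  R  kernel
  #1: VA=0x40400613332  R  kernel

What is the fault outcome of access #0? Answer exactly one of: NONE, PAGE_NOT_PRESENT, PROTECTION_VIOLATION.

Walk each access:
#0 VA=0x7800000011B (r,kernel):
  lvl0: tbl 0x31, slot 15 ⇒ 0x33087 (P1/RW1/US1/PS1)
  → PA=0x3311B (huge @L0)  (1 entries read)
#1 VA=0x40400613332 (r,kernel):
  lvl0: tbl 0x31, slot 8 ⇒ 0x37007 (P1/RW1/US1/PS0)
  lvl1: tbl 0x37, slot 16 ⇒ 0x3B007 (P1/RW1/US1/PS0)
  lvl2: tbl 0x3B, slot 3 ⇒ 0x3D007 (P1/RW1/US1/PS0)
  lvl3: tbl 0x3D, slot 19 ⇒ 0x3F007 (P1/RW1/US1/PS0)
  → PA=0x3F332  (4 entries read)

Access #0 fault: NONE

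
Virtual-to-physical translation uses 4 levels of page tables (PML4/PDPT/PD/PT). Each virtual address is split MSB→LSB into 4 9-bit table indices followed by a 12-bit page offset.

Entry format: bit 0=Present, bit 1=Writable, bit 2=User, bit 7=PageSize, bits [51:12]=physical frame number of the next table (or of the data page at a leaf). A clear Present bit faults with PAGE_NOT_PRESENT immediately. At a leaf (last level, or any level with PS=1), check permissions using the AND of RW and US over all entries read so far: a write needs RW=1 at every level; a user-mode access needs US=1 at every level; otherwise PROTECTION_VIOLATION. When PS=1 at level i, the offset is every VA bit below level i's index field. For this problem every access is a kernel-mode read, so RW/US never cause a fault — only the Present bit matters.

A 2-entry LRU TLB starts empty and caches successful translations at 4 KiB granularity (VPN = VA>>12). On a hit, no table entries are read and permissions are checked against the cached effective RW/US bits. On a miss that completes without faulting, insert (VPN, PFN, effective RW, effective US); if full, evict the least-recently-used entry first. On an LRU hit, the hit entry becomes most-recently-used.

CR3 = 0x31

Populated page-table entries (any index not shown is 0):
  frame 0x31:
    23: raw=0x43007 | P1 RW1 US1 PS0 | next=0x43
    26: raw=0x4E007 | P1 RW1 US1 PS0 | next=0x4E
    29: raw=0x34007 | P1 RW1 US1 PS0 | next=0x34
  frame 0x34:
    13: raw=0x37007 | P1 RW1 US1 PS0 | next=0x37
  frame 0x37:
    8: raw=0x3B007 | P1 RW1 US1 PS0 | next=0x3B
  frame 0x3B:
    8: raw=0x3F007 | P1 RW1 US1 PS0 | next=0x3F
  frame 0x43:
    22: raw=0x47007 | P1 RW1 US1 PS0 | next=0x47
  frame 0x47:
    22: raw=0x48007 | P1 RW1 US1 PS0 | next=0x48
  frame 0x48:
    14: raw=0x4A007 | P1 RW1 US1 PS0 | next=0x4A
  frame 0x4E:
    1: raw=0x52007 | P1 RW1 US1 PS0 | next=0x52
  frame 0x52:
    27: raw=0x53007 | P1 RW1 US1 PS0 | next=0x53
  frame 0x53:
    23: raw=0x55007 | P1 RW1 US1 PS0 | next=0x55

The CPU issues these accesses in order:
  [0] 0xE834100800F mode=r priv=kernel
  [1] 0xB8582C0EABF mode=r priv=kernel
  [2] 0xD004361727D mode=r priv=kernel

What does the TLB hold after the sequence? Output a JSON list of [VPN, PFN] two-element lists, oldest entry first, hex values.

Walk each access:
#0 VA=0xE834100800F (r,kernel):
  [0] read 0x31 idx=29: raw=0x34007 flags P=1 W=1 U=1 S=0
  [1] read 0x34 idx=13: raw=0x37007 flags P=1 W=1 U=1 S=0
  [2] read 0x37 idx=8: raw=0x3B007 flags P=1 W=1 U=1 S=0
  [3] read 0x3B idx=8: raw=0x3F007 flags P=1 W=1 U=1 S=0
  → PA=0x3F00F  (4 entries read)
#1 VA=0xB8582C0EABF (r,kernel):
  [0] read 0x31 idx=23: raw=0x43007 flags P=1 W=1 U=1 S=0
  [1] read 0x43 idx=22: raw=0x47007 flags P=1 W=1 U=1 S=0
  [2] read 0x47 idx=22: raw=0x48007 flags P=1 W=1 U=1 S=0
  [3] read 0x48 idx=14: raw=0x4A007 flags P=1 W=1 U=1 S=0
  → PA=0x4AABF  (4 entries read)
#2 VA=0xD004361727D (r,kernel):
  [0] read 0x31 idx=26: raw=0x4E007 flags P=1 W=1 U=1 S=0
  [1] read 0x4E idx=1: raw=0x52007 flags P=1 W=1 U=1 S=0
  [2] read 0x52 idx=27: raw=0x53007 flags P=1 W=1 U=1 S=0
  [3] read 0x53 idx=23: raw=0x55007 flags P=1 W=1 U=1 S=0
  → PA=0x5527D  (4 entries read)

TLB: [["0xB8582C0E", "0x4A"], ["0xD0043617", "0x55"]]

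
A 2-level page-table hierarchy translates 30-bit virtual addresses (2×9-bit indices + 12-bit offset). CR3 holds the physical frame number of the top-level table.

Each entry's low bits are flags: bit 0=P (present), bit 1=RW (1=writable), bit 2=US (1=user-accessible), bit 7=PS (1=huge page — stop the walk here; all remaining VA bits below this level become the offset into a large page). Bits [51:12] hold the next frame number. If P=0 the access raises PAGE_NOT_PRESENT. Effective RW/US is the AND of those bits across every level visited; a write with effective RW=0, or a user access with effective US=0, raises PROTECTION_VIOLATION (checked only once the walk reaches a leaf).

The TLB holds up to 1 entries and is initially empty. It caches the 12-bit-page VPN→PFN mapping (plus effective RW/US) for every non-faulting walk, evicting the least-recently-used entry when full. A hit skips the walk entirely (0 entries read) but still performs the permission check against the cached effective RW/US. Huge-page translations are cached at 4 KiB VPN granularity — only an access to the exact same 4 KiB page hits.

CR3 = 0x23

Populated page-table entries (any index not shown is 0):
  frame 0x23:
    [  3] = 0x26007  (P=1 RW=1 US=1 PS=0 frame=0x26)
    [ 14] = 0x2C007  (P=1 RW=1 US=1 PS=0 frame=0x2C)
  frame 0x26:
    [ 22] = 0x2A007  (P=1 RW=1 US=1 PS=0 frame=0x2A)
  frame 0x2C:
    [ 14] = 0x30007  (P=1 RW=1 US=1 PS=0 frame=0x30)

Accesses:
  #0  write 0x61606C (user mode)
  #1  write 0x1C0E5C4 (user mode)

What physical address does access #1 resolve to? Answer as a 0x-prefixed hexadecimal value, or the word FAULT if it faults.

Per-access translation:
#0 VA=0x61606C (w,user):
  L0 @0x23[3] → 0x26007  P=1,RW=1,US=1,PS=0
  L1 @0x26[22] → 0x2A007  P=1,RW=1,US=1,PS=0
  ⇒ phys 0x2A06C  [2 reads]
#1 VA=0x1C0E5C4 (w,user):
  L0 @0x23[14] → 0x2C007  P=1,RW=1,US=1,PS=0
  L1 @0x2C[14] → 0x30007  P=1,RW=1,US=1,PS=0
  ⇒ phys 0x305C4  [2 reads]

Access #1 PA: 0x305C4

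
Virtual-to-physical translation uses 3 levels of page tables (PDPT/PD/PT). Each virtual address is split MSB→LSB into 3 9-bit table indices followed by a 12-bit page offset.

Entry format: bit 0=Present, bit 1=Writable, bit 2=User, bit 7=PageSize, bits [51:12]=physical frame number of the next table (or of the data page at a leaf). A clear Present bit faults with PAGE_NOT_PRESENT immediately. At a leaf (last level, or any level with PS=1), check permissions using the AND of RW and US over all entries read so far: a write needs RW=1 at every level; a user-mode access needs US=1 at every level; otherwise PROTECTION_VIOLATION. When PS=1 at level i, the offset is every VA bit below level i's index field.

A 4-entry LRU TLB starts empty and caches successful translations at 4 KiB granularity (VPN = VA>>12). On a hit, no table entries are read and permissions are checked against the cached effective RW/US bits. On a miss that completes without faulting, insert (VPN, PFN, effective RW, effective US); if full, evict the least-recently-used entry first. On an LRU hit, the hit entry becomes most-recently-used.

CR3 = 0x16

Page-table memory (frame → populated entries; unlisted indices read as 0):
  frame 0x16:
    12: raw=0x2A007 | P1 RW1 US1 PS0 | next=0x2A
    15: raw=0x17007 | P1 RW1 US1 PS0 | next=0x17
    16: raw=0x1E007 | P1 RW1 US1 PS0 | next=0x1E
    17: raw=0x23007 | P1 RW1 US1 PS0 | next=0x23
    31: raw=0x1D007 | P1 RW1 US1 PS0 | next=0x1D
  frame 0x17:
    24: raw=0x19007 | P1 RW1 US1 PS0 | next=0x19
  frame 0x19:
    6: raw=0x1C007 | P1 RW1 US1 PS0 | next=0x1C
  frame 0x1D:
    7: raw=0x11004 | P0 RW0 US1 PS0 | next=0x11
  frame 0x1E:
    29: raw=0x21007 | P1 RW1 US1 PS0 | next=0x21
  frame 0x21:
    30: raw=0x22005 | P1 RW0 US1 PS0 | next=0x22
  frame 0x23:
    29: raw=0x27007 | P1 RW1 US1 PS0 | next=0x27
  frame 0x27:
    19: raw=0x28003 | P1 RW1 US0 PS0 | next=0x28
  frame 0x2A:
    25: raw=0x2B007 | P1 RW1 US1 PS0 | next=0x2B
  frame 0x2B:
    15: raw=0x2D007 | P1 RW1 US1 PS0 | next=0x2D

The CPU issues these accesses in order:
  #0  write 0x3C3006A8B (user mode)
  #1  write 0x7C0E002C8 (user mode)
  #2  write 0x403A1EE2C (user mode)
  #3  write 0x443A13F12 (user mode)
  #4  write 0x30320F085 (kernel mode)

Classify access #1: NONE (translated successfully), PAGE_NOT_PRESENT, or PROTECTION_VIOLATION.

Per-access translation:
#0 VA=0x3C3006A8B (w,user):
  L0: frame=0x16 idx=15 entry=0x17007 [P=1 RW=1 US=1 PS=0]
  L1: frame=0x17 idx=24 entry=0x19007 [P=1 RW=1 US=1 PS=0]
  L2: frame=0x19 idx=6 entry=0x1C007 [P=1 RW=1 US=1 PS=0]
  ⇒ phys 0x1CA8B  [3 reads]
#1 VA=0x7C0E002C8 (w,user):
  L0: frame=0x16 idx=31 entry=0x1D007 [P=1 RW=1 US=1 PS=0]
  L1: frame=0x1D idx=7 entry=0x11004 [P=0 RW=0 US=1 PS=0]
  → PAGE_NOT_PRESENT  (2 entries read)
#2 VA=0x403A1EE2C (w,user):
  L0: frame=0x16 idx=16 entry=0x1E007 [P=1 RW=1 US=1 PS=0]
  L1: frame=0x1E idx=29 entry=0x21007 [P=1 RW=1 US=1 PS=0]
  L2: frame=0x21 idx=30 entry=0x22005 [P=1 RW=0 US=1 PS=0]
  → PROTECTION_VIOLATION  (3 entries read)
#3 VA=0x443A13F12 (w,user):
  L0: frame=0x16 idx=17 entry=0x23007 [P=1 RW=1 US=1 PS=0]
  L1: frame=0x23 idx=29 entry=0x27007 [P=1 RW=1 US=1 PS=0]
  L2: frame=0x27 idx=19 entry=0x28003 [P=1 RW=1 US=0 PS=0]
  → PROTECTION_VIOLATION  (3 entries read)
#4 VA=0x30320F085 (w,kernel):
  L0: frame=0x16 idx=12 entry=0x2A007 [P=1 RW=1 US=1 PS=0]
  L1: frame=0x2A idx=25 entry=0x2B007 [P=1 RW=1 US=1 PS=0]
  L2: frame=0x2B idx=15 entry=0x2D007 [P=1 RW=1 US=1 PS=0]
  ⇒ phys 0x2D085  [3 reads]

Access #1 fault: PAGE_NOT_PRESENT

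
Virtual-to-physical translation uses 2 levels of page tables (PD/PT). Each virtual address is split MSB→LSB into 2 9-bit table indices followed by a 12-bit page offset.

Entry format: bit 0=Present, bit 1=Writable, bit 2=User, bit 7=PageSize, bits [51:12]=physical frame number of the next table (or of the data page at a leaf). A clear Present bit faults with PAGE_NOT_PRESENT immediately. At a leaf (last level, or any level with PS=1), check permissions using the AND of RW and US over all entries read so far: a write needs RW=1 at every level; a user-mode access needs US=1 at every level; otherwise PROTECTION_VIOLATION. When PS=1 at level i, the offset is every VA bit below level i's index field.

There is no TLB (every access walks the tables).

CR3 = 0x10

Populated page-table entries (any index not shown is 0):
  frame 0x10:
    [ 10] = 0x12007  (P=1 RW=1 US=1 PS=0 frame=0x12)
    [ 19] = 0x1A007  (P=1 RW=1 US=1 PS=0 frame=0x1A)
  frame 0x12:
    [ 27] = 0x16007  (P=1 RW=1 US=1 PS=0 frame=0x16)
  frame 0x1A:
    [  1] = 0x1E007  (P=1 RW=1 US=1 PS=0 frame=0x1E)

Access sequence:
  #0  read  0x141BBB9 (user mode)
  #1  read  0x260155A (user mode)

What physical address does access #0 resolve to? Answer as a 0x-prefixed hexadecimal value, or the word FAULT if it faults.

Per-access translation:
#0 VA=0x141BBB9 (r,user):
  L0 @0x10[10] → 0x12007  P=1,RW=1,US=1,PS=0
  L1 @0x12[27] → 0x16007  P=1,RW=1,US=1,PS=0
  → PA=0x16BB9  (2 entries read)
#1 VA=0x260155A (r,user):
  L0 @0x10[19] → 0x1A007  P=1,RW=1,US=1,PS=0
  L1 @0x1A[1] → 0x1E007  P=1,RW=1,US=1,PS=0
  → PA=0x1E55A  (2 entries read)

Access #0 PA: 0x16BB9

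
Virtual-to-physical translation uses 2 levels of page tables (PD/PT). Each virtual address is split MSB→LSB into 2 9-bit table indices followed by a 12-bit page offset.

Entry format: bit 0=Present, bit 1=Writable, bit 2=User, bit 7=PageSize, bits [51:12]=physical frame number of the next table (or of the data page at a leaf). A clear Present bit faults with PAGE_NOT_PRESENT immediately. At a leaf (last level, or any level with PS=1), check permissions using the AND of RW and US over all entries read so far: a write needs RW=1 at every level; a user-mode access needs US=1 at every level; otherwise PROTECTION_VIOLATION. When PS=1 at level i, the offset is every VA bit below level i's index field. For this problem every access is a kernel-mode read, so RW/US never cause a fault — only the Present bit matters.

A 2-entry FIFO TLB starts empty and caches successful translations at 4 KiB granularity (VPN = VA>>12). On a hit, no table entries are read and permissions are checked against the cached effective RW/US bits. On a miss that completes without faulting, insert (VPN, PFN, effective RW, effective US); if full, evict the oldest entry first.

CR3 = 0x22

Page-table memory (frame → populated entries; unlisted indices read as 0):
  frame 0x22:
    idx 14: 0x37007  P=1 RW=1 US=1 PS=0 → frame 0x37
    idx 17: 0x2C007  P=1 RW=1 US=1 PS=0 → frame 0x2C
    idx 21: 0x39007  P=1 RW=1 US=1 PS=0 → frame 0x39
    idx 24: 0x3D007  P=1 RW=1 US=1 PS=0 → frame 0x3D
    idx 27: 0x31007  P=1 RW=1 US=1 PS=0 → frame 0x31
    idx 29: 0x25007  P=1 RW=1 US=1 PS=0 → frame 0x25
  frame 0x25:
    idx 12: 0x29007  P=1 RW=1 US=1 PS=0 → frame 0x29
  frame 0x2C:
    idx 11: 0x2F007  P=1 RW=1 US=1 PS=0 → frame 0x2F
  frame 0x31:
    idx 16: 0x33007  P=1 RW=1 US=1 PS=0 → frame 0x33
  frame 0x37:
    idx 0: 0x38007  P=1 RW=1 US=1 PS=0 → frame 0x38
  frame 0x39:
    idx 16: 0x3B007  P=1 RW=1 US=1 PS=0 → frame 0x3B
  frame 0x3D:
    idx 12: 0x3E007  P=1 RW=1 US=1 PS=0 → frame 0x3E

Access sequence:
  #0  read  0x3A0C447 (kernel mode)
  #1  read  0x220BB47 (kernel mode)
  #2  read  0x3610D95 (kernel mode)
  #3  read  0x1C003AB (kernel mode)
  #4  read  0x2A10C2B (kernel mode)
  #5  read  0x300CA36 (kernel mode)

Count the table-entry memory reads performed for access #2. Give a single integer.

Walk each access:
#0 VA=0x3A0C447 (r,kernel):
  lvl0: tbl 0x22, slot 29 ⇒ 0x25007 (P1/RW1/US1/PS0)
  lvl1: tbl 0x25, slot 12 ⇒ 0x29007 (P1/RW1/US1/PS0)
  → PA=0x29447  (2 entries read)
#1 VA=0x220BB47 (r,kernel):
  lvl0: tbl 0x22, slot 17 ⇒ 0x2C007 (P1/RW1/US1/PS0)
  lvl1: tbl 0x2C, slot 11 ⇒ 0x2F007 (P1/RW1/US1/PS0)
  → PA=0x2FB47  (2 entries read)
#2 VA=0x3610D95 (r,kernel):
  lvl0: tbl 0x22, slot 27 ⇒ 0x31007 (P1/RW1/US1/PS0)
  lvl1: tbl 0x31, slot 16 ⇒ 0x33007 (P1/RW1/US1/PS0)
  → PA=0x33D95  (2 entries read)
#3 VA=0x1C003AB (r,kernel):
  lvl0: tbl 0x22, slot 14 ⇒ 0x37007 (P1/RW1/US1/PS0)
  lvl1: tbl 0x37, slot 0 ⇒ 0x38007 (P1/RW1/US1/PS0)
  → PA=0x383AB  (2 entries read)
#4 VA=0x2A10C2B (r,kernel):
  lvl0: tbl 0x22, slot 21 ⇒ 0x39007 (P1/RW1/US1/PS0)
  lvl1: tbl 0x39, slot 16 ⇒ 0x3B007 (P1/RW1/US1/PS0)
  → PA=0x3BC2B  (2 entries read)
#5 VA=0x300CA36 (r,kernel):
  lvl0: tbl 0x22, slot 24 ⇒ 0x3D007 (P1/RW1/US1/PS0)
  lvl1: tbl 0x3D, slot 12 ⇒ 0x3E007 (P1/RW1/US1/PS0)
  → PA=0x3EA36  (2 entries read)

Entries read for #2: 2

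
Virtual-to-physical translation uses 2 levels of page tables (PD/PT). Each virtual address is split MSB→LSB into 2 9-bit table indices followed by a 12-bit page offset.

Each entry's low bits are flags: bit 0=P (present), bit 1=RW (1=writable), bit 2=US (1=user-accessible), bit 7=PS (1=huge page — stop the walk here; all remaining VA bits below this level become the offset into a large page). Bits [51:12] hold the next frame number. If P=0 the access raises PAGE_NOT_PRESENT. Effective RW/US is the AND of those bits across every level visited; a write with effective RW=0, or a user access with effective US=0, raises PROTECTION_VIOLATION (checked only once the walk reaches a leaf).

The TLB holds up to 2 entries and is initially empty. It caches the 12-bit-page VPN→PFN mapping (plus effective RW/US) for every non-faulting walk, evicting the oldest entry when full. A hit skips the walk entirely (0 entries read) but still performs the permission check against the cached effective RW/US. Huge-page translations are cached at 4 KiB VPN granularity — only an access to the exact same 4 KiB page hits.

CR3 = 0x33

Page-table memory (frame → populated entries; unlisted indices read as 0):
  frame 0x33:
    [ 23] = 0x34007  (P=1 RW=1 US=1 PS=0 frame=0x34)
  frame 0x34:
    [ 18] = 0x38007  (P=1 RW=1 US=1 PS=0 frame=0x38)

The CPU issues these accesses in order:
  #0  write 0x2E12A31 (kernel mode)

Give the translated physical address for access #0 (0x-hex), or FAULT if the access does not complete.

Per-access translation:
#0 VA=0x2E12A31 (w,kernel):
  [0] read 0x33 idx=23: raw=0x34007 flags P=1 W=1 U=1 S=0
  [1] read 0x34 idx=18: raw=0x38007 flags P=1 W=1 U=1 S=0
  ⇒ phys 0x38A31  [2 reads]

Access #0 PA: 0x38A31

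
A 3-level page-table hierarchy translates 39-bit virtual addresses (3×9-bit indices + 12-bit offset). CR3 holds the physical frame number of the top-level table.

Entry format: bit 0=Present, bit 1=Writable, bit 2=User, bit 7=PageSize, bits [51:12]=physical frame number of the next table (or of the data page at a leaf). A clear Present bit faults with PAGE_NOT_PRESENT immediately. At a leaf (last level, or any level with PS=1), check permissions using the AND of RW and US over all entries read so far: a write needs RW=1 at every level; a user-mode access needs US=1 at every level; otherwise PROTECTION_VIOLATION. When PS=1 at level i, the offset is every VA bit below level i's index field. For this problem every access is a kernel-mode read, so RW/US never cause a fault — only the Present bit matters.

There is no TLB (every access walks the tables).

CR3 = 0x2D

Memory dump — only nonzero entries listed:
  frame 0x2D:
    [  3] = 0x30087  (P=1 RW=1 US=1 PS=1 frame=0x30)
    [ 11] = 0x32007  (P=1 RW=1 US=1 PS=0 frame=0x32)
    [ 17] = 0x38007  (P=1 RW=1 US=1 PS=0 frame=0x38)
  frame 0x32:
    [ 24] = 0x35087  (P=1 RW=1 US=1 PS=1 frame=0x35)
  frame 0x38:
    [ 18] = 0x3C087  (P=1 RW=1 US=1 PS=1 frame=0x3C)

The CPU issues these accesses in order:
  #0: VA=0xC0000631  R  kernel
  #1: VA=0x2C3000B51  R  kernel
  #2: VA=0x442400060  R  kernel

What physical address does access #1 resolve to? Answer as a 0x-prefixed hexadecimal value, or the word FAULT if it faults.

Per-access translation:
#0 VA=0xC0000631 (r,kernel):
  lvl0: tbl 0x2D, slot 3 ⇒ 0x30087 (P1/RW1/US1/PS1)
  → PA=0x30631 (huge @L0)  (1 entries read)
#1 VA=0x2C3000B51 (r,kernel):
  lvl0: tbl 0x2D, slot 11 ⇒ 0x32007 (P1/RW1/US1/PS0)
  lvl1: tbl 0x32, slot 24 ⇒ 0x35087 (P1/RW1/US1/PS1)
  → PA=0x35B51 (huge @L1)  (2 entries read)
#2 VA=0x442400060 (r,kernel):
  lvl0: tbl 0x2D, slot 17 ⇒ 0x38007 (P1/RW1/US1/PS0)
  lvl1: tbl 0x38, slot 18 ⇒ 0x3C087 (P1/RW1/US1/PS1)
  → PA=0x3C060 (huge @L1)  (2 entries read)

Access #1 PA: 0x35B51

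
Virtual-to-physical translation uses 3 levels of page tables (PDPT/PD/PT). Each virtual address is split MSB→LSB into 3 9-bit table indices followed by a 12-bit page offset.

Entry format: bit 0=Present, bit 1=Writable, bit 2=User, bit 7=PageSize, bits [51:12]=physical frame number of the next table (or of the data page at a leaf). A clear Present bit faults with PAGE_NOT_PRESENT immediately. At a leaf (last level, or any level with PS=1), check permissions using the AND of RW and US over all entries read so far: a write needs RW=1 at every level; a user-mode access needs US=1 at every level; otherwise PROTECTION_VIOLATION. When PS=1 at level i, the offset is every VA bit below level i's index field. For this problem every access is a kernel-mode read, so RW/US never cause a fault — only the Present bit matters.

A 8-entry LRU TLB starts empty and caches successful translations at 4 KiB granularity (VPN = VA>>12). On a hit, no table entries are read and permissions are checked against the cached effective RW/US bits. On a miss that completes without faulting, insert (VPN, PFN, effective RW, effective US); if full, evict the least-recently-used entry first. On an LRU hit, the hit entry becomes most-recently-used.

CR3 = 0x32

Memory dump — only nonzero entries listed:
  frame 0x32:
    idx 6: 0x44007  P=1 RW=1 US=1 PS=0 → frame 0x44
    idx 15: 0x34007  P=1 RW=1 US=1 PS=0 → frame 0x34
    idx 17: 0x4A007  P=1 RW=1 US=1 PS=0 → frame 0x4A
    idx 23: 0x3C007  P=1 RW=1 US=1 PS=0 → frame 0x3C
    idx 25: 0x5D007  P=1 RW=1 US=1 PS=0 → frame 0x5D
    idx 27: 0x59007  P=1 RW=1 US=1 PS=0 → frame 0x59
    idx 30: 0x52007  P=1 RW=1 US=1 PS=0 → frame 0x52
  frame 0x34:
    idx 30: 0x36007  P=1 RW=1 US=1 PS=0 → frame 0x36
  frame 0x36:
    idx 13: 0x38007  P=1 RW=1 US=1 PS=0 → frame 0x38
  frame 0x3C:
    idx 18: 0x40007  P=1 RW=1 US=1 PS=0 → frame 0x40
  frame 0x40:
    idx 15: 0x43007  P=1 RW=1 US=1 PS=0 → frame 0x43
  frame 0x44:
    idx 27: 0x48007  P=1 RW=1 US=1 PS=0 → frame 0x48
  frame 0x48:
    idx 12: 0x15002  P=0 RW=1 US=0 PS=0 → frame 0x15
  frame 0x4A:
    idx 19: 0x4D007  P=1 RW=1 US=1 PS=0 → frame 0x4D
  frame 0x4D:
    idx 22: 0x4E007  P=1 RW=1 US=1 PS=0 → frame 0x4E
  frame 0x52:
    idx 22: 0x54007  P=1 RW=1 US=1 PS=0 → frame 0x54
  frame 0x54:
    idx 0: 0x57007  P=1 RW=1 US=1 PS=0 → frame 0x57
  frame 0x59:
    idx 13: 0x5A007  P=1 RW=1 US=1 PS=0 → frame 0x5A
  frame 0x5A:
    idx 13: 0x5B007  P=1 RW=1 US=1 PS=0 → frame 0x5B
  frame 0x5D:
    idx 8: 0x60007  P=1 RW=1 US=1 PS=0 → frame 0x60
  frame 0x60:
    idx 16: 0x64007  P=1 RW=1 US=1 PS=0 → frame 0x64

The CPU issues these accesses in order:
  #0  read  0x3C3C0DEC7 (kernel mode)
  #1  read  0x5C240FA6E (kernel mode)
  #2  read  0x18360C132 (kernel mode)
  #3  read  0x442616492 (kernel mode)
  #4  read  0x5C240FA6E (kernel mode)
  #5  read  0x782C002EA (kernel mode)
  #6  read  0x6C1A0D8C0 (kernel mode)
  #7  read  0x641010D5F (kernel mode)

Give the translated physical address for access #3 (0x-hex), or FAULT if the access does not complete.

Trace:
#0 VA=0x3C3C0DEC7 (r,kernel):
  lvl0: tbl 0x32, slot 15 ⇒ 0x34007 (P1/RW1/US1/PS0)
  lvl1: tbl 0x34, slot 30 ⇒ 0x36007 (P1/RW1/US1/PS0)
  lvl2: tbl 0x36, slot 13 ⇒ 0x38007 (P1/RW1/US1/PS0)
  ✓ 0x38EC7  — 3 lookups
#1 VA=0x5C240FA6E (r,kernel):
  lvl0: tbl 0x32, slot 23 ⇒ 0x3C007 (P1/RW1/US1/PS0)
  lvl1: tbl 0x3C, slot 18 ⇒ 0x40007 (P1/RW1/US1/PS0)
  lvl2: tbl 0x40, slot 15 ⇒ 0x43007 (P1/RW1/US1/PS0)
  ✓ 0x43A6E  — 3 lookups
#2 VA=0x18360C132 (r,kernel):
  lvl0: tbl 0x32, slot 6 ⇒ 0x44007 (P1/RW1/US1/PS0)
  lvl1: tbl 0x44, slot 27 ⇒ 0x48007 (P1/RW1/US1/PS0)
  lvl2: tbl 0x48, slot 12 ⇒ 0x15002 (P0/RW1/US0/PS0)
  ✗ PAGE_NOT_PRESENT  [3 reads]
#3 VA=0x442616492 (r,kernel):
  lvl0: tbl 0x32, slot 17 ⇒ 0x4A007 (P1/RW1/US1/PS0)
  lvl1: tbl 0x4A, slot 19 ⇒ 0x4D007 (P1/RW1/US1/PS0)
  lvl2: tbl 0x4D, slot 22 ⇒ 0x4E007 (P1/RW1/US1/PS0)
  ✓ 0x4E492  — 3 lookups
#4 VA=0x5C240FA6E (r,kernel):
  TLB hit vpn=0x5C240F → PA=0x43A6E
#5 VA=0x782C002EA (r,kernel):
  lvl0: tbl 0x32, slot 30 ⇒ 0x52007 (P1/RW1/US1/PS0)
  lvl1: tbl 0x52, slot 22 ⇒ 0x54007 (P1/RW1/US1/PS0)
  lvl2: tbl 0x54, slot 0 ⇒ 0x57007 (P1/RW1/US1/PS0)
  ✓ 0x572EA  — 3 lookups
#6 VA=0x6C1A0D8C0 (r,kernel):
  lvl0: tbl 0x32, slot 27 ⇒ 0x59007 (P1/RW1/US1/PS0)
  lvl1: tbl 0x59, slot 13 ⇒ 0x5A007 (P1/RW1/US1/PS0)
  lvl2: tbl 0x5A, slot 13 ⇒ 0x5B007 (P1/RW1/US1/PS0)
  ✓ 0x5B8C0  — 3 lookups
#7 VA=0x641010D5F (r,kernel):
  lvl0: tbl 0x32, slot 25 ⇒ 0x5D007 (P1/RW1/US1/PS0)
  lvl1: tbl 0x5D, slot 8 ⇒ 0x60007 (P1/RW1/US1/PS0)
  lvl2: tbl 0x60, slot 16 ⇒ 0x64007 (P1/RW1/US1/PS0)
  ✓ 0x64D5F  — 3 lookups

Access #3 PA: 0x4E492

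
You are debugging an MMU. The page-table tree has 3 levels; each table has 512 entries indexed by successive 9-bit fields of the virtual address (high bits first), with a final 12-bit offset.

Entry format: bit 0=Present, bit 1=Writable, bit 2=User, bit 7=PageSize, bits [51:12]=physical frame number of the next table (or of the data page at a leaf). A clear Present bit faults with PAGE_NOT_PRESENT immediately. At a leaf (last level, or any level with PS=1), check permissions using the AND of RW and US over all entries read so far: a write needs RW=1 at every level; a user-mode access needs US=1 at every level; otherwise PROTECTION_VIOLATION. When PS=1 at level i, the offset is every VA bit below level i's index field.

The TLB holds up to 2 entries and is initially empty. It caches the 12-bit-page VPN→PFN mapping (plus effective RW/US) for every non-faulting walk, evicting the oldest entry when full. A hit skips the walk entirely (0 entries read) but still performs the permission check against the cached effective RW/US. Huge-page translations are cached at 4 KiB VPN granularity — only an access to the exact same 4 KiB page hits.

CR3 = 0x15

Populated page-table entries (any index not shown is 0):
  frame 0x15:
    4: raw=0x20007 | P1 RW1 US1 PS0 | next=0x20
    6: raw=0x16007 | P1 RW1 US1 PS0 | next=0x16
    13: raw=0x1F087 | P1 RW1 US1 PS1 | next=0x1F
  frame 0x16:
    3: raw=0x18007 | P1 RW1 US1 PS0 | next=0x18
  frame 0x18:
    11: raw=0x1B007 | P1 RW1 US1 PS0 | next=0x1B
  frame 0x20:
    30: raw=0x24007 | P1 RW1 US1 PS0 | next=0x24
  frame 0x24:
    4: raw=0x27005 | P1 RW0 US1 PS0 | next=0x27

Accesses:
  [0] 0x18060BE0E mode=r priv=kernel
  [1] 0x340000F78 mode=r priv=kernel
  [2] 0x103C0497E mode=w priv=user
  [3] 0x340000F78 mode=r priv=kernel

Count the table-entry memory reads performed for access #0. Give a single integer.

Per-access translation:
#0 VA=0x18060BE0E (r,kernel):
  [0] read 0x15 idx=6: raw=0x16007 flags P=1 W=1 U=1 S=0
  [1] read 0x16 idx=3: raw=0x18007 flags P=1 W=1 U=1 S=0
  [2] read 0x18 idx=11: raw=0x1B007 flags P=1 W=1 U=1 S=0
  ⇒ phys 0x1BE0E  [3 reads]
#1 VA=0x340000F78 (r,kernel):
  [0] read 0x15 idx=13: raw=0x1F087 flags P=1 W=1 U=1 S=1
  ⇒ phys 0x1FF78 (huge @L0)  [1 reads]
#2 VA=0x103C0497E (w,user):
  [0] read 0x15 idx=4: raw=0x20007 flags P=1 W=1 U=1 S=0
  [1] read 0x20 idx=30: raw=0x24007 flags P=1 W=1 U=1 S=0
  [2] read 0x24 idx=4: raw=0x27005 flags P=1 W=0 U=1 S=0
  ✗ PROTECTION_VIOLATION  [3 reads]
#3 VA=0x340000F78 (r,kernel):
  TLB hit vpn=0x340000 → PA=0x1FF78

Entries read for #0: 3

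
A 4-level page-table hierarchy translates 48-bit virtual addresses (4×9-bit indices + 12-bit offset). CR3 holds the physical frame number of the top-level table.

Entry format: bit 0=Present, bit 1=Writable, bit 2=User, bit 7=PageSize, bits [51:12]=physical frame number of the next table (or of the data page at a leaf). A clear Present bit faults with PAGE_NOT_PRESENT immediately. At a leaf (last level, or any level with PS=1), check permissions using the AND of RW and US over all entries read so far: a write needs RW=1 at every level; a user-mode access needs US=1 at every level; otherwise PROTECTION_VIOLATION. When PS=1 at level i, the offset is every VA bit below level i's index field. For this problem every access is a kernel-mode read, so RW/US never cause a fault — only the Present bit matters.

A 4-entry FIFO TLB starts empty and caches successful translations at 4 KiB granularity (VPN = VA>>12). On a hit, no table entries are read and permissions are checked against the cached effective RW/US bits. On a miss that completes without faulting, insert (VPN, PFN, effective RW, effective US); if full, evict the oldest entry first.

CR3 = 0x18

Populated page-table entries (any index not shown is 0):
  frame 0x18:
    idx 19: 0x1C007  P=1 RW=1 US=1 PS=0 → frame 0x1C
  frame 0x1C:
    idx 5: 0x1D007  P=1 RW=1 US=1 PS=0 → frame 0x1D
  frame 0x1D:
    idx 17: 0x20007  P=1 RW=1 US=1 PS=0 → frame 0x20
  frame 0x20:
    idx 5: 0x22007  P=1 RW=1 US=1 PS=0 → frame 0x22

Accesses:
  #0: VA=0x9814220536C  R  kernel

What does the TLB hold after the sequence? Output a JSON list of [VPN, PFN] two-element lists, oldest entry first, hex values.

Per-access translation:
#0 VA=0x9814220536C (r,kernel):
  L0 @0x18[19] → 0x1C007  P=1,RW=1,US=1,PS=0
  L1 @0x1C[5] → 0x1D007  P=1,RW=1,US=1,PS=0
  L2 @0x1D[17] → 0x20007  P=1,RW=1,US=1,PS=0
  L3 @0x20[5] → 0x22007  P=1,RW=1,US=1,PS=0
  ✓ 0x2236C  — 4 lookups

TLB: [["0x98142205", "0x22"]]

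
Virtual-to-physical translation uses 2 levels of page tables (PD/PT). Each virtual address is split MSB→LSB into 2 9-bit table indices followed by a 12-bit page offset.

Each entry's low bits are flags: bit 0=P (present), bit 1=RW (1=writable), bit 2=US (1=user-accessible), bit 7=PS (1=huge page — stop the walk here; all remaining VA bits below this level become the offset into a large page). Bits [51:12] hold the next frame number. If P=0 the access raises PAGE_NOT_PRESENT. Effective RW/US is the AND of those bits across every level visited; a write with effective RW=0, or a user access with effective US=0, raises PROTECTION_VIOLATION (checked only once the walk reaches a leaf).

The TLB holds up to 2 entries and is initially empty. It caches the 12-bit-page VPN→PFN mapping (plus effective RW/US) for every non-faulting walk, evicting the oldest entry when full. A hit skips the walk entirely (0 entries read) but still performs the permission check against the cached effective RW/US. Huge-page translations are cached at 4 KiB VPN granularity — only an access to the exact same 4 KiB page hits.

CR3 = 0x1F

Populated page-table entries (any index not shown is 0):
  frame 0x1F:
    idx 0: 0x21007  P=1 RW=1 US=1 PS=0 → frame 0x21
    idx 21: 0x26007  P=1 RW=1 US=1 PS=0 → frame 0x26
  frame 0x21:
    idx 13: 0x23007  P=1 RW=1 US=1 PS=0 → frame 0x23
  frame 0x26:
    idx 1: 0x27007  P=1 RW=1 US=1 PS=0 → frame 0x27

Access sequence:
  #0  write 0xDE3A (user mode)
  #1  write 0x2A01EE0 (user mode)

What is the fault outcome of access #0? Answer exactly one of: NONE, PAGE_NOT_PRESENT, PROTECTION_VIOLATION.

Per-access translation:
#0 VA=0xDE3A (w,user):
  L0: frame=0x1F idx=0 entry=0x21007 [P=1 RW=1 US=1 PS=0]
  L1: frame=0x21 idx=13 entry=0x23007 [P=1 RW=1 US=1 PS=0]
  ✓ 0x23E3A  — 2 lookups
#1 VA=0x2A01EE0 (w,user):
  L0: frame=0x1F idx=21 entry=0x26007 [P=1 RW=1 US=1 PS=0]
  L1: frame=0x26 idx=1 entry=0x27007 [P=1 RW=1 US=1 PS=0]
  ✓ 0x27EE0  — 2 lookups

Access #0 fault: NONE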